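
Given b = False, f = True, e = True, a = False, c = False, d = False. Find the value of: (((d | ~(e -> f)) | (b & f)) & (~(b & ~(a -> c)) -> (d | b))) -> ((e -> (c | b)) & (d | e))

True

e -> f = True -> True = True
~(e -> f) = ~True = False
d | ~(e -> f) = False | False = False
b & f = False & True = False
(d | ~(e -> f)) | (b & f) = False | False = False
a -> c = False -> False = True
~(a -> c) = ~True = False
b & ~(a -> c) = False & False = False
~(b & ~(a -> c)) = ~False = True
d | b = False | False = False
~(b & ~(a -> c)) -> (d | b) = True -> False = False
((d | ~(e -> f)) | (b & f)) & (~(b & ~(a -> c)) -> (d | b)) = False & False = False
c | b = False | False = False
e -> (c | b) = True -> False = False
d | e = False | True = True
(e -> (c | b)) & (d | e) = False & True = False
(((d | ~(e -> f)) | (b & f)) & (~(b & ~(a -> c)) -> (d | b))) -> ((e -> (c | b)) & (d | e)) = False -> False = True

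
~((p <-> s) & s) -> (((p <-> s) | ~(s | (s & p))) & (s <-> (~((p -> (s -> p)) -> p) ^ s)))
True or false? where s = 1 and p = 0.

p <-> s = 0 <-> 1 = 0
(p <-> s) & s = 0 & 1 = 0
~((p <-> s) & s) = ~0 = 1
p <-> s = 0 <-> 1 = 0
s & p = 1 & 0 = 0
s | (s & p) = 1 | 0 = 1
~(s | (s & p)) = ~1 = 0
(p <-> s) | ~(s | (s & p)) = 0 | 0 = 0
s -> p = 1 -> 0 = 0
p -> (s -> p) = 0 -> 0 = 1
(p -> (s -> p)) -> p = 1 -> 0 = 0
~((p -> (s -> p)) -> p) = ~0 = 1
~((p -> (s -> p)) -> p) ^ s = 1 ^ 1 = 0
s <-> (~((p -> (s -> p)) -> p) ^ s) = 1 <-> 0 = 0
((p <-> s) | ~(s | (s & p))) & (s <-> (~((p -> (s -> p)) -> p) ^ s)) = 0 & 0 = 0
~((p <-> s) & s) -> (((p <-> s) | ~(s | (s & p))) & (s <-> (~((p -> (s -> p)) -> p) ^ s))) = 1 -> 0 = 0

0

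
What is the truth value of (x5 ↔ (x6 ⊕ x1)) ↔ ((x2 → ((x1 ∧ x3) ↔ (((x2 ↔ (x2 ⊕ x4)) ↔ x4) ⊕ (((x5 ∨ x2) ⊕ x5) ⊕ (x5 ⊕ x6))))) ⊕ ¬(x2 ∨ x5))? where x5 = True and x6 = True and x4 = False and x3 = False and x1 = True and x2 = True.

False

x6 ⊕ x1 = True ⊕ True = False
x5 ↔ (x6 ⊕ x1) = True ↔ False = False
x1 ∧ x3 = True ∧ False = False
x2 ⊕ x4 = True ⊕ False = True
x2 ↔ (x2 ⊕ x4) = True ↔ True = True
(x2 ↔ (x2 ⊕ x4)) ↔ x4 = True ↔ False = False
x5 ∨ x2 = True ∨ True = True
(x5 ∨ x2) ⊕ x5 = True ⊕ True = False
x5 ⊕ x6 = True ⊕ True = False
((x5 ∨ x2) ⊕ x5) ⊕ (x5 ⊕ x6) = False ⊕ False = False
((x2 ↔ (x2 ⊕ x4)) ↔ x4) ⊕ (((x5 ∨ x2) ⊕ x5) ⊕ (x5 ⊕ x6)) = False ⊕ False = False
(x1 ∧ x3) ↔ (((x2 ↔ (x2 ⊕ x4)) ↔ x4) ⊕ (((x5 ∨ x2) ⊕ x5) ⊕ (x5 ⊕ x6))) = False ↔ False = True
x2 → ((x1 ∧ x3) ↔ (((x2 ↔ (x2 ⊕ x4)) ↔ x4) ⊕ (((x5 ∨ x2) ⊕ x5) ⊕ (x5 ⊕ x6)))) = True → True = True
x2 ∨ x5 = True ∨ True = True
¬(x2 ∨ x5) = ¬True = False
(x2 → ((x1 ∧ x3) ↔ (((x2 ↔ (x2 ⊕ x4)) ↔ x4) ⊕ (((x5 ∨ x2) ⊕ x5) ⊕ (x5 ⊕ x6))))) ⊕ ¬(x2 ∨ x5) = True ⊕ False = True
(x5 ↔ (x6 ⊕ x1)) ↔ ((x2 → ((x1 ∧ x3) ↔ (((x2 ↔ (x2 ⊕ x4)) ↔ x4) ⊕ (((x5 ∨ x2) ⊕ x5) ⊕ (x5 ⊕ x6))))) ⊕ ¬(x2 ∨ x5)) = False ↔ True = False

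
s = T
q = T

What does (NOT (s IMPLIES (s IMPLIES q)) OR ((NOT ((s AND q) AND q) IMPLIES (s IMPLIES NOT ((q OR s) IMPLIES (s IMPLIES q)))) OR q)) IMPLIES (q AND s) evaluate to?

T

s IMPLIES q = T IMPLIES T = T
s IMPLIES (s IMPLIES q) = T IMPLIES T = T
NOT (s IMPLIES (s IMPLIES q)) = NOT T = F
s AND q = T AND T = T
(s AND q) AND q = T AND T = T
NOT ((s AND q) AND q) = NOT T = F
q OR s = T OR T = T
s IMPLIES q = T IMPLIES T = T
(q OR s) IMPLIES (s IMPLIES q) = T IMPLIES T = T
NOT ((q OR s) IMPLIES (s IMPLIES q)) = NOT T = F
s IMPLIES NOT ((q OR s) IMPLIES (s IMPLIES q)) = T IMPLIES F = F
NOT ((s AND q) AND q) IMPLIES (s IMPLIES NOT ((q OR s) IMPLIES (s IMPLIES q))) = F IMPLIES F = T
(NOT ((s AND q) AND q) IMPLIES (s IMPLIES NOT ((q OR s) IMPLIES (s IMPLIES q)))) OR q = T OR T = T
NOT (s IMPLIES (s IMPLIES q)) OR ((NOT ((s AND q) AND q) IMPLIES (s IMPLIES NOT ((q OR s) IMPLIES (s IMPLIES q)))) OR q) = F OR T = T
q AND s = T AND T = T
(NOT (s IMPLIES (s IMPLIES q)) OR ((NOT ((s AND q) AND q) IMPLIES (s IMPLIES NOT ((q OR s) IMPLIES (s IMPLIES q)))) OR q)) IMPLIES (q AND s) = T IMPLIES T = T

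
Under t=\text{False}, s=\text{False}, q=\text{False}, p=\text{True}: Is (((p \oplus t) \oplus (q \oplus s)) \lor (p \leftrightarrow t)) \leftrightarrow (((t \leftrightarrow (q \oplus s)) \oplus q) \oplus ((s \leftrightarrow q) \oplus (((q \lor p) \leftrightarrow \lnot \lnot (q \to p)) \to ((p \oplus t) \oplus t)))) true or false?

p \oplus t = \text{True} \oplus \text{False} = \text{True}
q \oplus s = \text{False} \oplus \text{False} = \text{False}
(p \oplus t) \oplus (q \oplus s) = \text{True} \oplus \text{False} = \text{True}
p \leftrightarrow t = \text{True} \leftrightarrow \text{False} = \text{False}
((p \oplus t) \oplus (q \oplus s)) \lor (p \leftrightarrow t) = \text{True} \lor \text{False} = \text{True}
q \oplus s = \text{False} \oplus \text{False} = \text{False}
t \leftrightarrow (q \oplus s) = \text{False} \leftrightarrow \text{False} = \text{True}
(t \leftrightarrow (q \oplus s)) \oplus q = \text{True} \oplus \text{False} = \text{True}
s \leftrightarrow q = \text{False} \leftrightarrow \text{False} = \text{True}
q \lor p = \text{False} \lor \text{True} = \text{True}
q \to p = \text{False} \to \text{True} = \text{True}
\lnot (q \to p) = \lnot \text{True} = \text{False}
\lnot \lnot (q \to p) = \lnot \text{False} = \text{True}
(q \lor p) \leftrightarrow \lnot \lnot (q \to p) = \text{True} \leftrightarrow \text{True} = \text{True}
p \oplus t = \text{True} \oplus \text{False} = \text{True}
(p \oplus t) \oplus t = \text{True} \oplus \text{False} = \text{True}
((q \lor p) \leftrightarrow \lnot \lnot (q \to p)) \to ((p \oplus t) \oplus t) = \text{True} \to \text{True} = \text{True}
(s \leftrightarrow q) \oplus (((q \lor p) \leftrightarrow \lnot \lnot (q \to p)) \to ((p \oplus t) \oplus t)) = \text{True} \oplus \text{True} = \text{False}
((t \leftrightarrow (q \oplus s)) \oplus q) \oplus ((s \leftrightarrow q) \oplus (((q \lor p) \leftrightarrow \lnot \lnot (q \to p)) \to ((p \oplus t) \oplus t))) = \text{True} \oplus \text{False} = \text{True}
(((p \oplus t) \oplus (q \oplus s)) \lor (p \leftrightarrow t)) \leftrightarrow (((t \leftrightarrow (q \oplus s)) \oplus q) \oplus ((s \leftrightarrow q) \oplus (((q \lor p) \leftrightarrow \lnot \lnot (q \to p)) \to ((p \oplus t) \oplus t)))) = \text{True} \leftrightarrow \text{True} = \text{True}

\text{True}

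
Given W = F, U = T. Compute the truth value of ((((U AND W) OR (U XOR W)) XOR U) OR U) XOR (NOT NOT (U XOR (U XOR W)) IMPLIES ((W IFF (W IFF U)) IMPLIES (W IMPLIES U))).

U AND W = T AND F = F
U XOR W = T XOR F = T
(U AND W) OR (U XOR W) = F OR T = T
((U AND W) OR (U XOR W)) XOR U = T XOR T = F
(((U AND W) OR (U XOR W)) XOR U) OR U = F OR T = T
U XOR W = T XOR F = T
U XOR (U XOR W) = T XOR T = F
NOT (U XOR (U XOR W)) = NOT F = T
NOT NOT (U XOR (U XOR W)) = NOT T = F
W IFF U = F IFF T = F
W IFF (W IFF U) = F IFF F = T
W IMPLIES U = F IMPLIES T = T
(W IFF (W IFF U)) IMPLIES (W IMPLIES U) = T IMPLIES T = T
NOT NOT (U XOR (U XOR W)) IMPLIES ((W IFF (W IFF U)) IMPLIES (W IMPLIES U)) = F IMPLIES T = T
((((U AND W) OR (U XOR W)) XOR U) OR U) XOR (NOT NOT (U XOR (U XOR W)) IMPLIES ((W IFF (W IFF U)) IMPLIES (W IMPLIES U))) = T XOR T = F

F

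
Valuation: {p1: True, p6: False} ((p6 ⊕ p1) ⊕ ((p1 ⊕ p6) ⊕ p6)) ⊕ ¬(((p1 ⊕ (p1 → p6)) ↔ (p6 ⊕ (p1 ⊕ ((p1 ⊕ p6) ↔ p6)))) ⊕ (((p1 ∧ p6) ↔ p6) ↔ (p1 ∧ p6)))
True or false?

p6 ⊕ p1 = False ⊕ True = True
p1 ⊕ p6 = True ⊕ False = True
(p1 ⊕ p6) ⊕ p6 = True ⊕ False = True
(p6 ⊕ p1) ⊕ ((p1 ⊕ p6) ⊕ p6) = True ⊕ True = False
p1 → p6 = True → False = False
p1 ⊕ (p1 → p6) = True ⊕ False = True
p1 ⊕ p6 = True ⊕ False = True
(p1 ⊕ p6) ↔ p6 = True ↔ False = False
p1 ⊕ ((p1 ⊕ p6) ↔ p6) = True ⊕ False = True
p6 ⊕ (p1 ⊕ ((p1 ⊕ p6) ↔ p6)) = False ⊕ True = True
(p1 ⊕ (p1 → p6)) ↔ (p6 ⊕ (p1 ⊕ ((p1 ⊕ p6) ↔ p6))) = True ↔ True = True
p1 ∧ p6 = True ∧ False = False
(p1 ∧ p6) ↔ p6 = False ↔ False = True
p1 ∧ p6 = True ∧ False = False
((p1 ∧ p6) ↔ p6) ↔ (p1 ∧ p6) = True ↔ False = False
((p1 ⊕ (p1 → p6)) ↔ (p6 ⊕ (p1 ⊕ ((p1 ⊕ p6) ↔ p6)))) ⊕ (((p1 ∧ p6) ↔ p6) ↔ (p1 ∧ p6)) = True ⊕ False = True
¬(((p1 ⊕ (p1 → p6)) ↔ (p6 ⊕ (p1 ⊕ ((p1 ⊕ p6) ↔ p6)))) ⊕ (((p1 ∧ p6) ↔ p6) ↔ (p1 ∧ p6))) = ¬True = False
((p6 ⊕ p1) ⊕ ((p1 ⊕ p6) ⊕ p6)) ⊕ ¬(((p1 ⊕ (p1 → p6)) ↔ (p6 ⊕ (p1 ⊕ ((p1 ⊕ p6) ↔ p6)))) ⊕ (((p1 ∧ p6) ↔ p6) ↔ (p1 ∧ p6))) = False ⊕ False = False

False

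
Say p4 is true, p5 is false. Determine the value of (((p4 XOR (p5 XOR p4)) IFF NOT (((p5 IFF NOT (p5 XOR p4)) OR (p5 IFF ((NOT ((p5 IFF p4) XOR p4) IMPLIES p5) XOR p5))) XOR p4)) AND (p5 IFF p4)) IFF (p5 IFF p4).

Substituting p4=True, p5=False:
p5 XOR p4 = False XOR True = True
p4 XOR (p5 XOR p4) = True XOR True = False
p5 XOR p4 = False XOR True = True
NOT (p5 XOR p4) = NOT True = False
p5 IFF NOT (p5 XOR p4) = False IFF False = True
p5 IFF p4 = False IFF True = False
(p5 IFF p4) XOR p4 = False XOR True = True
NOT ((p5 IFF p4) XOR p4) = NOT True = False
NOT ((p5 IFF p4) XOR p4) IMPLIES p5 = False IMPLIES False = True
(NOT ((p5 IFF p4) XOR p4) IMPLIES p5) XOR p5 = True XOR False = True
p5 IFF ((NOT ((p5 IFF p4) XOR p4) IMPLIES p5) XOR p5) = False IFF True = False
(p5 IFF NOT (p5 XOR p4)) OR (p5 IFF ((NOT ((p5 IFF p4) XOR p4) IMPLIES p5) XOR p5)) = True OR False = True
((p5 IFF NOT (p5 XOR p4)) OR (p5 IFF ((NOT ((p5 IFF p4) XOR p4) IMPLIES p5) XOR p5))) XOR p4 = True XOR True = False
NOT (((p5 IFF NOT (p5 XOR p4)) OR (p5 IFF ((NOT ((p5 IFF p4) XOR p4) IMPLIES p5) XOR p5))) XOR p4) = NOT False = True
(p4 XOR (p5 XOR p4)) IFF NOT (((p5 IFF NOT (p5 XOR p4)) OR (p5 IFF ((NOT ((p5 IFF p4) XOR p4) IMPLIES p5) XOR p5))) XOR p4) = False IFF True = False
p5 IFF p4 = False IFF True = False
((p4 XOR (p5 XOR p4)) IFF NOT (((p5 IFF NOT (p5 XOR p4)) OR (p5 IFF ((NOT ((p5 IFF p4) XOR p4) IMPLIES p5) XOR p5))) XOR p4)) AND (p5 IFF p4) = False AND False = False
p5 IFF p4 = False IFF True = False
(((p4 XOR (p5 XOR p4)) IFF NOT (((p5 IFF NOT (p5 XOR p4)) OR (p5 IFF ((NOT ((p5 IFF p4) XOR p4) IMPLIES p5) XOR p5))) XOR p4)) AND (p5 IFF p4)) IFF (p5 IFF p4) = False IFF False = True

True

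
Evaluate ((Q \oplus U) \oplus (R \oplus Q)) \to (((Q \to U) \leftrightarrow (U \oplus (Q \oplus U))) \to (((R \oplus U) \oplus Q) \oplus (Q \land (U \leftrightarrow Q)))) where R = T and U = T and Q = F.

T

Q \oplus U = F \oplus T = T
R \oplus Q = T \oplus F = T
(Q \oplus U) \oplus (R \oplus Q) = T \oplus T = F
Q \to U = F \to T = T
Q \oplus U = F \oplus T = T
U \oplus (Q \oplus U) = T \oplus T = F
(Q \to U) \leftrightarrow (U \oplus (Q \oplus U)) = T \leftrightarrow F = F
R \oplus U = T \oplus T = F
(R \oplus U) \oplus Q = F \oplus F = F
U \leftrightarrow Q = T \leftrightarrow F = F
Q \land (U \leftrightarrow Q) = F \land F = F
((R \oplus U) \oplus Q) \oplus (Q \land (U \leftrightarrow Q)) = F \oplus F = F
((Q \to U) \leftrightarrow (U \oplus (Q \oplus U))) \to (((R \oplus U) \oplus Q) \oplus (Q \land (U \leftrightarrow Q))) = F \to F = T
((Q \oplus U) \oplus (R \oplus Q)) \to (((Q \to U) \leftrightarrow (U \oplus (Q \oplus U))) \to (((R \oplus U) \oplus Q) \oplus (Q \land (U \leftrightarrow Q)))) = F \to T = T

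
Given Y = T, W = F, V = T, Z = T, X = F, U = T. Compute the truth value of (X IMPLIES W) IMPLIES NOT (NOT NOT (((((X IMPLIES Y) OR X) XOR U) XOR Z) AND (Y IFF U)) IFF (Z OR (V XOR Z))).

F

X IMPLIES W = F IMPLIES F = T
X IMPLIES Y = F IMPLIES T = T
(X IMPLIES Y) OR X = T OR F = T
((X IMPLIES Y) OR X) XOR U = T XOR T = F
(((X IMPLIES Y) OR X) XOR U) XOR Z = F XOR T = T
Y IFF U = T IFF T = T
((((X IMPLIES Y) OR X) XOR U) XOR Z) AND (Y IFF U) = T AND T = T
NOT (((((X IMPLIES Y) OR X) XOR U) XOR Z) AND (Y IFF U)) = NOT T = F
NOT NOT (((((X IMPLIES Y) OR X) XOR U) XOR Z) AND (Y IFF U)) = NOT F = T
V XOR Z = T XOR T = F
Z OR (V XOR Z) = T OR F = T
NOT NOT (((((X IMPLIES Y) OR X) XOR U) XOR Z) AND (Y IFF U)) IFF (Z OR (V XOR Z)) = T IFF T = T
NOT (NOT NOT (((((X IMPLIES Y) OR X) XOR U) XOR Z) AND (Y IFF U)) IFF (Z OR (V XOR Z))) = NOT T = F
(X IMPLIES W) IMPLIES NOT (NOT NOT (((((X IMPLIES Y) OR X) XOR U) XOR Z) AND (Y IFF U)) IFF (Z OR (V XOR Z))) = T IMPLIES F = F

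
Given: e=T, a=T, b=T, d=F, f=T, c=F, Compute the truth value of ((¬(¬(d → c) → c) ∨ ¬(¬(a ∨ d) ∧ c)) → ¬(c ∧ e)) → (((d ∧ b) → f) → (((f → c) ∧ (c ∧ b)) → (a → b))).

d → c = F → F = T
¬(d → c) = ¬T = F
¬(d → c) → c = F → F = T
¬(¬(d → c) → c) = ¬T = F
a ∨ d = T ∨ F = T
¬(a ∨ d) = ¬T = F
¬(a ∨ d) ∧ c = F ∧ F = F
¬(¬(a ∨ d) ∧ c) = ¬F = T
¬(¬(d → c) → c) ∨ ¬(¬(a ∨ d) ∧ c) = F ∨ T = T
c ∧ e = F ∧ T = F
¬(c ∧ e) = ¬F = T
(¬(¬(d → c) → c) ∨ ¬(¬(a ∨ d) ∧ c)) → ¬(c ∧ e) = T → T = T
d ∧ b = F ∧ T = F
(d ∧ b) → f = F → T = T
f → c = T → F = F
c ∧ b = F ∧ T = F
(f → c) ∧ (c ∧ b) = F ∧ F = F
a → b = T → T = T
((f → c) ∧ (c ∧ b)) → (a → b) = F → T = T
((d ∧ b) → f) → (((f → c) ∧ (c ∧ b)) → (a → b)) = T → T = T
((¬(¬(d → c) → c) ∨ ¬(¬(a ∨ d) ∧ c)) → ¬(c ∧ e)) → (((d ∧ b) → f) → (((f → c) ∧ (c ∧ b)) → (a → b))) = T → T = T

T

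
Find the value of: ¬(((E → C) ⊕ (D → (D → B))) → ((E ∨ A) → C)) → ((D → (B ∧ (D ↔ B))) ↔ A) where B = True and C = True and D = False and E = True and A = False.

E → C = True → True = True
D → B = False → True = True
D → (D → B) = False → True = True
(E → C) ⊕ (D → (D → B)) = True ⊕ True = False
E ∨ A = True ∨ False = True
(E ∨ A) → C = True → True = True
((E → C) ⊕ (D → (D → B))) → ((E ∨ A) → C) = False → True = True
¬(((E → C) ⊕ (D → (D → B))) → ((E ∨ A) → C)) = ¬True = False
D ↔ B = False ↔ True = False
B ∧ (D ↔ B) = True ∧ False = False
D → (B ∧ (D ↔ B)) = False → False = True
(D → (B ∧ (D ↔ B))) ↔ A = True ↔ False = False
¬(((E → C) ⊕ (D → (D → B))) → ((E ∨ A) → C)) → ((D → (B ∧ (D ↔ B))) ↔ A) = False → False = True

True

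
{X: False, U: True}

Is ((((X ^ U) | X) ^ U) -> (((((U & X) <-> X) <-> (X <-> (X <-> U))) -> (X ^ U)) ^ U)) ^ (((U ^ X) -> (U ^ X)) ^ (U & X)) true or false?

False

X ^ U = False ^ True = True
(X ^ U) | X = True | False = True
((X ^ U) | X) ^ U = True ^ True = False
U & X = True & False = False
(U & X) <-> X = False <-> False = True
X <-> U = False <-> True = False
X <-> (X <-> U) = False <-> False = True
((U & X) <-> X) <-> (X <-> (X <-> U)) = True <-> True = True
X ^ U = False ^ True = True
(((U & X) <-> X) <-> (X <-> (X <-> U))) -> (X ^ U) = True -> True = True
((((U & X) <-> X) <-> (X <-> (X <-> U))) -> (X ^ U)) ^ U = True ^ True = False
(((X ^ U) | X) ^ U) -> (((((U & X) <-> X) <-> (X <-> (X <-> U))) -> (X ^ U)) ^ U) = False -> False = True
U ^ X = True ^ False = True
U ^ X = True ^ False = True
(U ^ X) -> (U ^ X) = True -> True = True
U & X = True & False = False
((U ^ X) -> (U ^ X)) ^ (U & X) = True ^ False = True
((((X ^ U) | X) ^ U) -> (((((U & X) <-> X) <-> (X <-> (X <-> U))) -> (X ^ U)) ^ U)) ^ (((U ^ X) -> (U ^ X)) ^ (U & X)) = True ^ True = False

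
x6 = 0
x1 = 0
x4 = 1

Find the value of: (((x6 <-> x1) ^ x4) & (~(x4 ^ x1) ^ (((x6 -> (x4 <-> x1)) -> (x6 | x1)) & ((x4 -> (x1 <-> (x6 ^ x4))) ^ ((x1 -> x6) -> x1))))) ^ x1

x6 <-> x1 = 0 <-> 0 = 1
(x6 <-> x1) ^ x4 = 1 ^ 1 = 0
x4 ^ x1 = 1 ^ 0 = 1
~(x4 ^ x1) = ~1 = 0
x4 <-> x1 = 1 <-> 0 = 0
x6 -> (x4 <-> x1) = 0 -> 0 = 1
x6 | x1 = 0 | 0 = 0
(x6 -> (x4 <-> x1)) -> (x6 | x1) = 1 -> 0 = 0
x6 ^ x4 = 0 ^ 1 = 1
x1 <-> (x6 ^ x4) = 0 <-> 1 = 0
x4 -> (x1 <-> (x6 ^ x4)) = 1 -> 0 = 0
x1 -> x6 = 0 -> 0 = 1
(x1 -> x6) -> x1 = 1 -> 0 = 0
(x4 -> (x1 <-> (x6 ^ x4))) ^ ((x1 -> x6) -> x1) = 0 ^ 0 = 0
((x6 -> (x4 <-> x1)) -> (x6 | x1)) & ((x4 -> (x1 <-> (x6 ^ x4))) ^ ((x1 -> x6) -> x1)) = 0 & 0 = 0
~(x4 ^ x1) ^ (((x6 -> (x4 <-> x1)) -> (x6 | x1)) & ((x4 -> (x1 <-> (x6 ^ x4))) ^ ((x1 -> x6) -> x1))) = 0 ^ 0 = 0
((x6 <-> x1) ^ x4) & (~(x4 ^ x1) ^ (((x6 -> (x4 <-> x1)) -> (x6 | x1)) & ((x4 -> (x1 <-> (x6 ^ x4))) ^ ((x1 -> x6) -> x1)))) = 0 & 0 = 0
(((x6 <-> x1) ^ x4) & (~(x4 ^ x1) ^ (((x6 -> (x4 <-> x1)) -> (x6 | x1)) & ((x4 -> (x1 <-> (x6 ^ x4))) ^ ((x1 -> x6) -> x1))))) ^ x1 = 0 ^ 0 = 0

0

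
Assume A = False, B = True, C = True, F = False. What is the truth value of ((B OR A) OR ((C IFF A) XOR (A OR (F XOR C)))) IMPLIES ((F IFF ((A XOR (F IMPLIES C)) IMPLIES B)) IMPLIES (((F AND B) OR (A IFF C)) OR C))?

True

B OR A = True OR False = True
C IFF A = True IFF False = False
F XOR C = False XOR True = True
A OR (F XOR C) = False OR True = True
(C IFF A) XOR (A OR (F XOR C)) = False XOR True = True
(B OR A) OR ((C IFF A) XOR (A OR (F XOR C))) = True OR True = True
F IMPLIES C = False IMPLIES True = True
A XOR (F IMPLIES C) = False XOR True = True
(A XOR (F IMPLIES C)) IMPLIES B = True IMPLIES True = True
F IFF ((A XOR (F IMPLIES C)) IMPLIES B) = False IFF True = False
F AND B = False AND True = False
A IFF C = False IFF True = False
(F AND B) OR (A IFF C) = False OR False = False
((F AND B) OR (A IFF C)) OR C = False OR True = True
(F IFF ((A XOR (F IMPLIES C)) IMPLIES B)) IMPLIES (((F AND B) OR (A IFF C)) OR C) = False IMPLIES True = True
((B OR A) OR ((C IFF A) XOR (A OR (F XOR C)))) IMPLIES ((F IFF ((A XOR (F IMPLIES C)) IMPLIES B)) IMPLIES (((F AND B) OR (A IFF C)) OR C)) = True IMPLIES True = True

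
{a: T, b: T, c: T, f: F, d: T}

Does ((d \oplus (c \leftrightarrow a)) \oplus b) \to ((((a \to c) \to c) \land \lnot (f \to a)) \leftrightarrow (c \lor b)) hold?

F

c \leftrightarrow a = T \leftrightarrow T = T
d \oplus (c \leftrightarrow a) = T \oplus T = F
(d \oplus (c \leftrightarrow a)) \oplus b = F \oplus T = T
a \to c = T \to T = T
(a \to c) \to c = T \to T = T
f \to a = F \to T = T
\lnot (f \to a) = \lnot T = F
((a \to c) \to c) \land \lnot (f \to a) = T \land F = F
c \lor b = T \lor T = T
(((a \to c) \to c) \land \lnot (f \to a)) \leftrightarrow (c \lor b) = F \leftrightarrow T = F
((d \oplus (c \leftrightarrow a)) \oplus b) \to ((((a \to c) \to c) \land \lnot (f \to a)) \leftrightarrow (c \lor b)) = T \to F = F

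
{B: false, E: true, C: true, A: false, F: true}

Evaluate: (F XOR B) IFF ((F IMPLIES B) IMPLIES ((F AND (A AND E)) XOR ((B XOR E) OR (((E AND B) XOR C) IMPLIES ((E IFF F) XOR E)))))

F XOR B = true XOR false = true
F IMPLIES B = true IMPLIES false = false
A AND E = false AND true = false
F AND (A AND E) = true AND false = false
B XOR E = false XOR true = true
E AND B = true AND false = false
(E AND B) XOR C = false XOR true = true
E IFF F = true IFF true = true
(E IFF F) XOR E = true XOR true = false
((E AND B) XOR C) IMPLIES ((E IFF F) XOR E) = true IMPLIES false = false
(B XOR E) OR (((E AND B) XOR C) IMPLIES ((E IFF F) XOR E)) = true OR false = true
(F AND (A AND E)) XOR ((B XOR E) OR (((E AND B) XOR C) IMPLIES ((E IFF F) XOR E))) = false XOR true = true
(F IMPLIES B) IMPLIES ((F AND (A AND E)) XOR ((B XOR E) OR (((E AND B) XOR C) IMPLIES ((E IFF F) XOR E)))) = false IMPLIES true = true
(F XOR B) IFF ((F IMPLIES B) IMPLIES ((F AND (A AND E)) XOR ((B XOR E) OR (((E AND B) XOR C) IMPLIES ((E IFF F) XOR E))))) = true IFF true = true

true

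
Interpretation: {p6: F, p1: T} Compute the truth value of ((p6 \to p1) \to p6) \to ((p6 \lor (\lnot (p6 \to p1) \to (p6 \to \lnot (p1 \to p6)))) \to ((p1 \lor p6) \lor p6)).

T

p6 \to p1 = F \to T = T
(p6 \to p1) \to p6 = T \to F = F
p6 \to p1 = F \to T = T
\lnot (p6 \to p1) = \lnot T = F
p1 \to p6 = T \to F = F
\lnot (p1 \to p6) = \lnot F = T
p6 \to \lnot (p1 \to p6) = F \to T = T
\lnot (p6 \to p1) \to (p6 \to \lnot (p1 \to p6)) = F \to T = T
p6 \lor (\lnot (p6 \to p1) \to (p6 \to \lnot (p1 \to p6))) = F \lor T = T
p1 \lor p6 = T \lor F = T
(p1 \lor p6) \lor p6 = T \lor F = T
(p6 \lor (\lnot (p6 \to p1) \to (p6 \to \lnot (p1 \to p6)))) \to ((p1 \lor p6) \lor p6) = T \to T = T
((p6 \to p1) \to p6) \to ((p6 \lor (\lnot (p6 \to p1) \to (p6 \to \lnot (p1 \to p6)))) \to ((p1 \lor p6) \lor p6)) = F \to T = T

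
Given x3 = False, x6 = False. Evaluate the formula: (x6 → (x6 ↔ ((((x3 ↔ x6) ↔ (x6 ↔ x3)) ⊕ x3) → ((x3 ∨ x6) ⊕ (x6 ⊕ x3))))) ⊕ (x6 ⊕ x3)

True

Substituting x3=False, x6=False:
x3 ↔ x6 = False ↔ False = True
x6 ↔ x3 = False ↔ False = True
(x3 ↔ x6) ↔ (x6 ↔ x3) = True ↔ True = True
((x3 ↔ x6) ↔ (x6 ↔ x3)) ⊕ x3 = True ⊕ False = True
x3 ∨ x6 = False ∨ False = False
x6 ⊕ x3 = False ⊕ False = False
(x3 ∨ x6) ⊕ (x6 ⊕ x3) = False ⊕ False = False
(((x3 ↔ x6) ↔ (x6 ↔ x3)) ⊕ x3) → ((x3 ∨ x6) ⊕ (x6 ⊕ x3)) = True → False = False
x6 ↔ ((((x3 ↔ x6) ↔ (x6 ↔ x3)) ⊕ x3) → ((x3 ∨ x6) ⊕ (x6 ⊕ x3))) = False ↔ False = True
x6 → (x6 ↔ ((((x3 ↔ x6) ↔ (x6 ↔ x3)) ⊕ x3) → ((x3 ∨ x6) ⊕ (x6 ⊕ x3)))) = False → True = True
x6 ⊕ x3 = False ⊕ False = False
(x6 → (x6 ↔ ((((x3 ↔ x6) ↔ (x6 ↔ x3)) ⊕ x3) → ((x3 ∨ x6) ⊕ (x6 ⊕ x3))))) ⊕ (x6 ⊕ x3) = True ⊕ False = True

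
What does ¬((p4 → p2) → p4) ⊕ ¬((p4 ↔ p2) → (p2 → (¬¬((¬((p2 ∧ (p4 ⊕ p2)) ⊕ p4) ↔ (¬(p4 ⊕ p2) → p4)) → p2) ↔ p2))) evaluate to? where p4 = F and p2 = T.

Substituting p4=F, p2=T:
p4 → p2 = F → T = T
(p4 → p2) → p4 = T → F = F
¬((p4 → p2) → p4) = ¬F = T
p4 ↔ p2 = F ↔ T = F
p4 ⊕ p2 = F ⊕ T = T
p2 ∧ (p4 ⊕ p2) = T ∧ T = T
(p2 ∧ (p4 ⊕ p2)) ⊕ p4 = T ⊕ F = T
¬((p2 ∧ (p4 ⊕ p2)) ⊕ p4) = ¬T = F
p4 ⊕ p2 = F ⊕ T = T
¬(p4 ⊕ p2) = ¬T = F
¬(p4 ⊕ p2) → p4 = F → F = T
¬((p2 ∧ (p4 ⊕ p2)) ⊕ p4) ↔ (¬(p4 ⊕ p2) → p4) = F ↔ T = F
(¬((p2 ∧ (p4 ⊕ p2)) ⊕ p4) ↔ (¬(p4 ⊕ p2) → p4)) → p2 = F → T = T
¬((¬((p2 ∧ (p4 ⊕ p2)) ⊕ p4) ↔ (¬(p4 ⊕ p2) → p4)) → p2) = ¬T = F
¬¬((¬((p2 ∧ (p4 ⊕ p2)) ⊕ p4) ↔ (¬(p4 ⊕ p2) → p4)) → p2) = ¬F = T
¬¬((¬((p2 ∧ (p4 ⊕ p2)) ⊕ p4) ↔ (¬(p4 ⊕ p2) → p4)) → p2) ↔ p2 = T ↔ T = T
p2 → (¬¬((¬((p2 ∧ (p4 ⊕ p2)) ⊕ p4) ↔ (¬(p4 ⊕ p2) → p4)) → p2) ↔ p2) = T → T = T
(p4 ↔ p2) → (p2 → (¬¬((¬((p2 ∧ (p4 ⊕ p2)) ⊕ p4) ↔ (¬(p4 ⊕ p2) → p4)) → p2) ↔ p2)) = F → T = T
¬((p4 ↔ p2) → (p2 → (¬¬((¬((p2 ∧ (p4 ⊕ p2)) ⊕ p4) ↔ (¬(p4 ⊕ p2) → p4)) → p2) ↔ p2))) = ¬T = F
¬((p4 → p2) → p4) ⊕ ¬((p4 ↔ p2) → (p2 → (¬¬((¬((p2 ∧ (p4 ⊕ p2)) ⊕ p4) ↔ (¬(p4 ⊕ p2) → p4)) → p2) ↔ p2))) = T ⊕ F = T

T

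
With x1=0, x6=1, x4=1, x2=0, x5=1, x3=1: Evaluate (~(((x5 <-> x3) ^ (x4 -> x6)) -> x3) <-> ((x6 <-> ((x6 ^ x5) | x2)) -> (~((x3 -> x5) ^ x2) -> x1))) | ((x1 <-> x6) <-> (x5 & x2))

1

x5 <-> x3 = 1 <-> 1 = 1
x4 -> x6 = 1 -> 1 = 1
(x5 <-> x3) ^ (x4 -> x6) = 1 ^ 1 = 0
((x5 <-> x3) ^ (x4 -> x6)) -> x3 = 0 -> 1 = 1
~(((x5 <-> x3) ^ (x4 -> x6)) -> x3) = ~1 = 0
x6 ^ x5 = 1 ^ 1 = 0
(x6 ^ x5) | x2 = 0 | 0 = 0
x6 <-> ((x6 ^ x5) | x2) = 1 <-> 0 = 0
x3 -> x5 = 1 -> 1 = 1
(x3 -> x5) ^ x2 = 1 ^ 0 = 1
~((x3 -> x5) ^ x2) = ~1 = 0
~((x3 -> x5) ^ x2) -> x1 = 0 -> 0 = 1
(x6 <-> ((x6 ^ x5) | x2)) -> (~((x3 -> x5) ^ x2) -> x1) = 0 -> 1 = 1
~(((x5 <-> x3) ^ (x4 -> x6)) -> x3) <-> ((x6 <-> ((x6 ^ x5) | x2)) -> (~((x3 -> x5) ^ x2) -> x1)) = 0 <-> 1 = 0
x1 <-> x6 = 0 <-> 1 = 0
x5 & x2 = 1 & 0 = 0
(x1 <-> x6) <-> (x5 & x2) = 0 <-> 0 = 1
(~(((x5 <-> x3) ^ (x4 -> x6)) -> x3) <-> ((x6 <-> ((x6 ^ x5) | x2)) -> (~((x3 -> x5) ^ x2) -> x1))) | ((x1 <-> x6) <-> (x5 & x2)) = 0 | 1 = 1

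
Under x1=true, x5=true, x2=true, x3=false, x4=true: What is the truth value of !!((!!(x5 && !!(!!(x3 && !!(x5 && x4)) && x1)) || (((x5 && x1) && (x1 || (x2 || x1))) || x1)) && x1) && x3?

x5 && x4 = true && true = true
!(x5 && x4) = !true = false
!!(x5 && x4) = !false = true
x3 && !!(x5 && x4) = false && true = false
!(x3 && !!(x5 && x4)) = !false = true
!!(x3 && !!(x5 && x4)) = !true = false
!!(x3 && !!(x5 && x4)) && x1 = false && true = false
!(!!(x3 && !!(x5 && x4)) && x1) = !false = true
!!(!!(x3 && !!(x5 && x4)) && x1) = !true = false
x5 && !!(!!(x3 && !!(x5 && x4)) && x1) = true && false = false
!(x5 && !!(!!(x3 && !!(x5 && x4)) && x1)) = !false = true
!!(x5 && !!(!!(x3 && !!(x5 && x4)) && x1)) = !true = false
x5 && x1 = true && true = true
x2 || x1 = true || true = true
x1 || (x2 || x1) = true || true = true
(x5 && x1) && (x1 || (x2 || x1)) = true && true = true
((x5 && x1) && (x1 || (x2 || x1))) || x1 = true || true = true
!!(x5 && !!(!!(x3 && !!(x5 && x4)) && x1)) || (((x5 && x1) && (x1 || (x2 || x1))) || x1) = false || true = true
(!!(x5 && !!(!!(x3 && !!(x5 && x4)) && x1)) || (((x5 && x1) && (x1 || (x2 || x1))) || x1)) && x1 = true && true = true
!((!!(x5 && !!(!!(x3 && !!(x5 && x4)) && x1)) || (((x5 && x1) && (x1 || (x2 || x1))) || x1)) && x1) = !true = false
!!((!!(x5 && !!(!!(x3 && !!(x5 && x4)) && x1)) || (((x5 && x1) && (x1 || (x2 || x1))) || x1)) && x1) = !false = true
!!((!!(x5 && !!(!!(x3 && !!(x5 && x4)) && x1)) || (((x5 && x1) && (x1 || (x2 || x1))) || x1)) && x1) && x3 = true && false = false

false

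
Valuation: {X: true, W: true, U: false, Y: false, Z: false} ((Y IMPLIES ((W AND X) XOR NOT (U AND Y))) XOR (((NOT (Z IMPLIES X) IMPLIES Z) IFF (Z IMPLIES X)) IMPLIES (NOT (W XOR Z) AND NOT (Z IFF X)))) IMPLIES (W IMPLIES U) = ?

Substituting X=true, W=true, U=false, Y=false, Z=false:
W AND X = true AND true = true
U AND Y = false AND false = false
NOT (U AND Y) = NOT false = true
(W AND X) XOR NOT (U AND Y) = true XOR true = false
Y IMPLIES ((W AND X) XOR NOT (U AND Y)) = false IMPLIES false = true
Z IMPLIES X = false IMPLIES true = true
NOT (Z IMPLIES X) = NOT true = false
NOT (Z IMPLIES X) IMPLIES Z = false IMPLIES false = true
Z IMPLIES X = false IMPLIES true = true
(NOT (Z IMPLIES X) IMPLIES Z) IFF (Z IMPLIES X) = true IFF true = true
W XOR Z = true XOR false = true
NOT (W XOR Z) = NOT true = false
Z IFF X = false IFF true = false
NOT (Z IFF X) = NOT false = true
NOT (W XOR Z) AND NOT (Z IFF X) = false AND true = false
((NOT (Z IMPLIES X) IMPLIES Z) IFF (Z IMPLIES X)) IMPLIES (NOT (W XOR Z) AND NOT (Z IFF X)) = true IMPLIES false = false
(Y IMPLIES ((W AND X) XOR NOT (U AND Y))) XOR (((NOT (Z IMPLIES X) IMPLIES Z) IFF (Z IMPLIES X)) IMPLIES (NOT (W XOR Z) AND NOT (Z IFF X))) = true XOR false = true
W IMPLIES U = true IMPLIES false = false
((Y IMPLIES ((W AND X) XOR NOT (U AND Y))) XOR (((NOT (Z IMPLIES X) IMPLIES Z) IFF (Z IMPLIES X)) IMPLIES (NOT (W XOR Z) AND NOT (Z IFF X)))) IMPLIES (W IMPLIES U) = true IMPLIES false = false

false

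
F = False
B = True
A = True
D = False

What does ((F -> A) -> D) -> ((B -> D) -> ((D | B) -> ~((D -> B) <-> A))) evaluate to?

F -> A = False -> True = True
(F -> A) -> D = True -> False = False
B -> D = True -> False = False
D | B = False | True = True
D -> B = False -> True = True
(D -> B) <-> A = True <-> True = True
~((D -> B) <-> A) = ~True = False
(D | B) -> ~((D -> B) <-> A) = True -> False = False
(B -> D) -> ((D | B) -> ~((D -> B) <-> A)) = False -> False = True
((F -> A) -> D) -> ((B -> D) -> ((D | B) -> ~((D -> B) <-> A))) = False -> True = True

True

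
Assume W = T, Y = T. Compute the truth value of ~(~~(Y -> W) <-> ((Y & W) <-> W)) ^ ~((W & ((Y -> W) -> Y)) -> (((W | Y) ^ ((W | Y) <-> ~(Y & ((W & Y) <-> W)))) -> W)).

Substituting W=T, Y=T:
Y -> W = T -> T = T
~(Y -> W) = ~T = F
~~(Y -> W) = ~F = T
Y & W = T & T = T
(Y & W) <-> W = T <-> T = T
~~(Y -> W) <-> ((Y & W) <-> W) = T <-> T = T
~(~~(Y -> W) <-> ((Y & W) <-> W)) = ~T = F
Y -> W = T -> T = T
(Y -> W) -> Y = T -> T = T
W & ((Y -> W) -> Y) = T & T = T
W | Y = T | T = T
W | Y = T | T = T
W & Y = T & T = T
(W & Y) <-> W = T <-> T = T
Y & ((W & Y) <-> W) = T & T = T
~(Y & ((W & Y) <-> W)) = ~T = F
(W | Y) <-> ~(Y & ((W & Y) <-> W)) = T <-> F = F
(W | Y) ^ ((W | Y) <-> ~(Y & ((W & Y) <-> W))) = T ^ F = T
((W | Y) ^ ((W | Y) <-> ~(Y & ((W & Y) <-> W)))) -> W = T -> T = T
(W & ((Y -> W) -> Y)) -> (((W | Y) ^ ((W | Y) <-> ~(Y & ((W & Y) <-> W)))) -> W) = T -> T = T
~((W & ((Y -> W) -> Y)) -> (((W | Y) ^ ((W | Y) <-> ~(Y & ((W & Y) <-> W)))) -> W)) = ~T = F
~(~~(Y -> W) <-> ((Y & W) <-> W)) ^ ~((W & ((Y -> W) -> Y)) -> (((W | Y) ^ ((W | Y) <-> ~(Y & ((W & Y) <-> W)))) -> W)) = F ^ F = F

F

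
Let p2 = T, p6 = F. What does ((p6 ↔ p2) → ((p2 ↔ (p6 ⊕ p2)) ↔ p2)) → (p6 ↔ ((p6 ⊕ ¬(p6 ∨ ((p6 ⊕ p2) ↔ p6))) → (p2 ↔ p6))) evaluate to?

T

p6 ↔ p2 = F ↔ T = F
p6 ⊕ p2 = F ⊕ T = T
p2 ↔ (p6 ⊕ p2) = T ↔ T = T
(p2 ↔ (p6 ⊕ p2)) ↔ p2 = T ↔ T = T
(p6 ↔ p2) → ((p2 ↔ (p6 ⊕ p2)) ↔ p2) = F → T = T
p6 ⊕ p2 = F ⊕ T = T
(p6 ⊕ p2) ↔ p6 = T ↔ F = F
p6 ∨ ((p6 ⊕ p2) ↔ p6) = F ∨ F = F
¬(p6 ∨ ((p6 ⊕ p2) ↔ p6)) = ¬F = T
p6 ⊕ ¬(p6 ∨ ((p6 ⊕ p2) ↔ p6)) = F ⊕ T = T
p2 ↔ p6 = T ↔ F = F
(p6 ⊕ ¬(p6 ∨ ((p6 ⊕ p2) ↔ p6))) → (p2 ↔ p6) = T → F = F
p6 ↔ ((p6 ⊕ ¬(p6 ∨ ((p6 ⊕ p2) ↔ p6))) → (p2 ↔ p6)) = F ↔ F = T
((p6 ↔ p2) → ((p2 ↔ (p6 ⊕ p2)) ↔ p2)) → (p6 ↔ ((p6 ⊕ ¬(p6 ∨ ((p6 ⊕ p2) ↔ p6))) → (p2 ↔ p6))) = T → T = T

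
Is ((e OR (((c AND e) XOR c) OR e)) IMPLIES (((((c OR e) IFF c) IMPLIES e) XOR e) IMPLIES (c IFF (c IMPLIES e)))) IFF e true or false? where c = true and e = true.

true

Substituting c=true, e=true:
c AND e = true AND true = true
(c AND e) XOR c = true XOR true = false
((c AND e) XOR c) OR e = false OR true = true
e OR (((c AND e) XOR c) OR e) = true OR true = true
c OR e = true OR true = true
(c OR e) IFF c = true IFF true = true
((c OR e) IFF c) IMPLIES e = true IMPLIES true = true
(((c OR e) IFF c) IMPLIES e) XOR e = true XOR true = false
c IMPLIES e = true IMPLIES true = true
c IFF (c IMPLIES e) = true IFF true = true
((((c OR e) IFF c) IMPLIES e) XOR e) IMPLIES (c IFF (c IMPLIES e)) = false IMPLIES true = true
(e OR (((c AND e) XOR c) OR e)) IMPLIES (((((c OR e) IFF c) IMPLIES e) XOR e) IMPLIES (c IFF (c IMPLIES e))) = true IMPLIES true = true
((e OR (((c AND e) XOR c) OR e)) IMPLIES (((((c OR e) IFF c) IMPLIES e) XOR e) IMPLIES (c IFF (c IMPLIES e)))) IFF e = true IFF true = true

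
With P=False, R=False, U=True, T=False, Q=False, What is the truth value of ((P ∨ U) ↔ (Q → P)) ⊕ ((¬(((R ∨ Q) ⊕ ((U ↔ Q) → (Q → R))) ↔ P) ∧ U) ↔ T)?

True

P ∨ U = False ∨ True = True
Q → P = False → False = True
(P ∨ U) ↔ (Q → P) = True ↔ True = True
R ∨ Q = False ∨ False = False
U ↔ Q = True ↔ False = False
Q → R = False → False = True
(U ↔ Q) → (Q → R) = False → True = True
(R ∨ Q) ⊕ ((U ↔ Q) → (Q → R)) = False ⊕ True = True
((R ∨ Q) ⊕ ((U ↔ Q) → (Q → R))) ↔ P = True ↔ False = False
¬(((R ∨ Q) ⊕ ((U ↔ Q) → (Q → R))) ↔ P) = ¬False = True
¬(((R ∨ Q) ⊕ ((U ↔ Q) → (Q → R))) ↔ P) ∧ U = True ∧ True = True
(¬(((R ∨ Q) ⊕ ((U ↔ Q) → (Q → R))) ↔ P) ∧ U) ↔ T = True ↔ False = False
((P ∨ U) ↔ (Q → P)) ⊕ ((¬(((R ∨ Q) ⊕ ((U ↔ Q) → (Q → R))) ↔ P) ∧ U) ↔ T) = True ⊕ False = True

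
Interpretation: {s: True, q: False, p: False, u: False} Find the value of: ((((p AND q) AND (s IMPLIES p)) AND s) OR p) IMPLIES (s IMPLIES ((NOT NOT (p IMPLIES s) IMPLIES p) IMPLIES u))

True

p AND q = False AND False = False
s IMPLIES p = True IMPLIES False = False
(p AND q) AND (s IMPLIES p) = False AND False = False
((p AND q) AND (s IMPLIES p)) AND s = False AND True = False
(((p AND q) AND (s IMPLIES p)) AND s) OR p = False OR False = False
p IMPLIES s = False IMPLIES True = True
NOT (p IMPLIES s) = NOT True = False
NOT NOT (p IMPLIES s) = NOT False = True
NOT NOT (p IMPLIES s) IMPLIES p = True IMPLIES False = False
(NOT NOT (p IMPLIES s) IMPLIES p) IMPLIES u = False IMPLIES False = True
s IMPLIES ((NOT NOT (p IMPLIES s) IMPLIES p) IMPLIES u) = True IMPLIES True = True
((((p AND q) AND (s IMPLIES p)) AND s) OR p) IMPLIES (s IMPLIES ((NOT NOT (p IMPLIES s) IMPLIES p) IMPLIES u)) = False IMPLIES True = True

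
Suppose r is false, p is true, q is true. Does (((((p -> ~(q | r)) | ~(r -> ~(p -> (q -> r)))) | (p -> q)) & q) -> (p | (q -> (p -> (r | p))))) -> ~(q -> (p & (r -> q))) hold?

q | r = True | False = True
~(q | r) = ~True = False
p -> ~(q | r) = True -> False = False
q -> r = True -> False = False
p -> (q -> r) = True -> False = False
~(p -> (q -> r)) = ~False = True
r -> ~(p -> (q -> r)) = False -> True = True
~(r -> ~(p -> (q -> r))) = ~True = False
(p -> ~(q | r)) | ~(r -> ~(p -> (q -> r))) = False | False = False
p -> q = True -> True = True
((p -> ~(q | r)) | ~(r -> ~(p -> (q -> r)))) | (p -> q) = False | True = True
(((p -> ~(q | r)) | ~(r -> ~(p -> (q -> r)))) | (p -> q)) & q = True & True = True
r | p = False | True = True
p -> (r | p) = True -> True = True
q -> (p -> (r | p)) = True -> True = True
p | (q -> (p -> (r | p))) = True | True = True
((((p -> ~(q | r)) | ~(r -> ~(p -> (q -> r)))) | (p -> q)) & q) -> (p | (q -> (p -> (r | p)))) = True -> True = True
r -> q = False -> True = True
p & (r -> q) = True & True = True
q -> (p & (r -> q)) = True -> True = True
~(q -> (p & (r -> q))) = ~True = False
(((((p -> ~(q | r)) | ~(r -> ~(p -> (q -> r)))) | (p -> q)) & q) -> (p | (q -> (p -> (r | p))))) -> ~(q -> (p & (r -> q))) = True -> False = False

False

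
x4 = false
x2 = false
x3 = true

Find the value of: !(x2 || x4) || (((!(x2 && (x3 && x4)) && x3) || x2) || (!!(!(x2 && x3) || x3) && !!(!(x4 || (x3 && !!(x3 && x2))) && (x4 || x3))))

true

x2 || x4 = false || false = false
!(x2 || x4) = !false = true
x3 && x4 = true && false = false
x2 && (x3 && x4) = false && false = false
!(x2 && (x3 && x4)) = !false = true
!(x2 && (x3 && x4)) && x3 = true && true = true
(!(x2 && (x3 && x4)) && x3) || x2 = true || false = true
x2 && x3 = false && true = false
!(x2 && x3) = !false = true
!(x2 && x3) || x3 = true || true = true
!(!(x2 && x3) || x3) = !true = false
!!(!(x2 && x3) || x3) = !false = true
x3 && x2 = true && false = false
!(x3 && x2) = !false = true
!!(x3 && x2) = !true = false
x3 && !!(x3 && x2) = true && false = false
x4 || (x3 && !!(x3 && x2)) = false || false = false
!(x4 || (x3 && !!(x3 && x2))) = !false = true
x4 || x3 = false || true = true
!(x4 || (x3 && !!(x3 && x2))) && (x4 || x3) = true && true = true
!(!(x4 || (x3 && !!(x3 && x2))) && (x4 || x3)) = !true = false
!!(!(x4 || (x3 && !!(x3 && x2))) && (x4 || x3)) = !false = true
!!(!(x2 && x3) || x3) && !!(!(x4 || (x3 && !!(x3 && x2))) && (x4 || x3)) = true && true = true
((!(x2 && (x3 && x4)) && x3) || x2) || (!!(!(x2 && x3) || x3) && !!(!(x4 || (x3 && !!(x3 && x2))) && (x4 || x3))) = true || true = true
!(x2 || x4) || (((!(x2 && (x3 && x4)) && x3) || x2) || (!!(!(x2 && x3) || x3) && !!(!(x4 || (x3 && !!(x3 && x2))) && (x4 || x3)))) = true || true = true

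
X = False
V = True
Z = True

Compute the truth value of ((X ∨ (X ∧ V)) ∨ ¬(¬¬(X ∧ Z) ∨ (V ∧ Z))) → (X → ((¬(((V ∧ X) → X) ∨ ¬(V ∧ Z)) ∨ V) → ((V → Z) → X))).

True

X ∧ V = False ∧ True = False
X ∨ (X ∧ V) = False ∨ False = False
X ∧ Z = False ∧ True = False
¬(X ∧ Z) = ¬False = True
¬¬(X ∧ Z) = ¬True = False
V ∧ Z = True ∧ True = True
¬¬(X ∧ Z) ∨ (V ∧ Z) = False ∨ True = True
¬(¬¬(X ∧ Z) ∨ (V ∧ Z)) = ¬True = False
(X ∨ (X ∧ V)) ∨ ¬(¬¬(X ∧ Z) ∨ (V ∧ Z)) = False ∨ False = False
V ∧ X = True ∧ False = False
(V ∧ X) → X = False → False = True
V ∧ Z = True ∧ True = True
¬(V ∧ Z) = ¬True = False
((V ∧ X) → X) ∨ ¬(V ∧ Z) = True ∨ False = True
¬(((V ∧ X) → X) ∨ ¬(V ∧ Z)) = ¬True = False
¬(((V ∧ X) → X) ∨ ¬(V ∧ Z)) ∨ V = False ∨ True = True
V → Z = True → True = True
(V → Z) → X = True → False = False
(¬(((V ∧ X) → X) ∨ ¬(V ∧ Z)) ∨ V) → ((V → Z) → X) = True → False = False
X → ((¬(((V ∧ X) → X) ∨ ¬(V ∧ Z)) ∨ V) → ((V → Z) → X)) = False → False = True
((X ∨ (X ∧ V)) ∨ ¬(¬¬(X ∧ Z) ∨ (V ∧ Z))) → (X → ((¬(((V ∧ X) → X) ∨ ¬(V ∧ Z)) ∨ V) → ((V → Z) → X))) = False → True = True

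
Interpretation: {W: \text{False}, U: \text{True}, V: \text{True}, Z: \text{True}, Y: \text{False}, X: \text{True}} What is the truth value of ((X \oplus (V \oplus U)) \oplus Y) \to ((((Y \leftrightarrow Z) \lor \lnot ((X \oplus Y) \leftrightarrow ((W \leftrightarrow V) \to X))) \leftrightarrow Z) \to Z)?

\text{True}

V \oplus U = \text{True} \oplus \text{True} = \text{False}
X \oplus (V \oplus U) = \text{True} \oplus \text{False} = \text{True}
(X \oplus (V \oplus U)) \oplus Y = \text{True} \oplus \text{False} = \text{True}
Y \leftrightarrow Z = \text{False} \leftrightarrow \text{True} = \text{False}
X \oplus Y = \text{True} \oplus \text{False} = \text{True}
W \leftrightarrow V = \text{False} \leftrightarrow \text{True} = \text{False}
(W \leftrightarrow V) \to X = \text{False} \to \text{True} = \text{True}
(X \oplus Y) \leftrightarrow ((W \leftrightarrow V) \to X) = \text{True} \leftrightarrow \text{True} = \text{True}
\lnot ((X \oplus Y) \leftrightarrow ((W \leftrightarrow V) \to X)) = \lnot \text{True} = \text{False}
(Y \leftrightarrow Z) \lor \lnot ((X \oplus Y) \leftrightarrow ((W \leftrightarrow V) \to X)) = \text{False} \lor \text{False} = \text{False}
((Y \leftrightarrow Z) \lor \lnot ((X \oplus Y) \leftrightarrow ((W \leftrightarrow V) \to X))) \leftrightarrow Z = \text{False} \leftrightarrow \text{True} = \text{False}
(((Y \leftrightarrow Z) \lor \lnot ((X \oplus Y) \leftrightarrow ((W \leftrightarrow V) \to X))) \leftrightarrow Z) \to Z = \text{False} \to \text{True} = \text{True}
((X \oplus (V \oplus U)) \oplus Y) \to ((((Y \leftrightarrow Z) \lor \lnot ((X \oplus Y) \leftrightarrow ((W \leftrightarrow V) \to X))) \leftrightarrow Z) \to Z) = \text{True} \to \text{True} = \text{True}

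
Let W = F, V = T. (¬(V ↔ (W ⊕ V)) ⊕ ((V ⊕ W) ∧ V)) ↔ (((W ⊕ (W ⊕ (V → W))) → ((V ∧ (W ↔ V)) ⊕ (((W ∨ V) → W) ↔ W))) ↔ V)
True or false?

W ⊕ V = F ⊕ T = T
V ↔ (W ⊕ V) = T ↔ T = T
¬(V ↔ (W ⊕ V)) = ¬T = F
V ⊕ W = T ⊕ F = T
(V ⊕ W) ∧ V = T ∧ T = T
¬(V ↔ (W ⊕ V)) ⊕ ((V ⊕ W) ∧ V) = F ⊕ T = T
V → W = T → F = F
W ⊕ (V → W) = F ⊕ F = F
W ⊕ (W ⊕ (V → W)) = F ⊕ F = F
W ↔ V = F ↔ T = F
V ∧ (W ↔ V) = T ∧ F = F
W ∨ V = F ∨ T = T
(W ∨ V) → W = T → F = F
((W ∨ V) → W) ↔ W = F ↔ F = T
(V ∧ (W ↔ V)) ⊕ (((W ∨ V) → W) ↔ W) = F ⊕ T = T
(W ⊕ (W ⊕ (V → W))) → ((V ∧ (W ↔ V)) ⊕ (((W ∨ V) → W) ↔ W)) = F → T = T
((W ⊕ (W ⊕ (V → W))) → ((V ∧ (W ↔ V)) ⊕ (((W ∨ V) → W) ↔ W))) ↔ V = T ↔ T = T
(¬(V ↔ (W ⊕ V)) ⊕ ((V ⊕ W) ∧ V)) ↔ (((W ⊕ (W ⊕ (V → W))) → ((V ∧ (W ↔ V)) ⊕ (((W ∨ V) → W) ↔ W))) ↔ V) = T ↔ T = T

T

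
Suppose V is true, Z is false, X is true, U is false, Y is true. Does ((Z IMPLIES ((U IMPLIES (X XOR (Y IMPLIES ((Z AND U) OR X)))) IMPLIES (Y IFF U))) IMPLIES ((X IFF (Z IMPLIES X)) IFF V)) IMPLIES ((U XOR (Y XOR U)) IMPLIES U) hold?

Substituting V=true, Z=false, X=true, U=false, Y=true:
Z AND U = false AND false = false
(Z AND U) OR X = false OR true = true
Y IMPLIES ((Z AND U) OR X) = true IMPLIES true = true
X XOR (Y IMPLIES ((Z AND U) OR X)) = true XOR true = false
U IMPLIES (X XOR (Y IMPLIES ((Z AND U) OR X))) = false IMPLIES false = true
Y IFF U = true IFF false = false
(U IMPLIES (X XOR (Y IMPLIES ((Z AND U) OR X)))) IMPLIES (Y IFF U) = true IMPLIES false = false
Z IMPLIES ((U IMPLIES (X XOR (Y IMPLIES ((Z AND U) OR X)))) IMPLIES (Y IFF U)) = false IMPLIES false = true
Z IMPLIES X = false IMPLIES true = true
X IFF (Z IMPLIES X) = true IFF true = true
(X IFF (Z IMPLIES X)) IFF V = true IFF true = true
(Z IMPLIES ((U IMPLIES (X XOR (Y IMPLIES ((Z AND U) OR X)))) IMPLIES (Y IFF U))) IMPLIES ((X IFF (Z IMPLIES X)) IFF V) = true IMPLIES true = true
Y XOR U = true XOR false = true
U XOR (Y XOR U) = false XOR true = true
(U XOR (Y XOR U)) IMPLIES U = true IMPLIES false = false
((Z IMPLIES ((U IMPLIES (X XOR (Y IMPLIES ((Z AND U) OR X)))) IMPLIES (Y IFF U))) IMPLIES ((X IFF (Z IMPLIES X)) IFF V)) IMPLIES ((U XOR (Y XOR U)) IMPLIES U) = true IMPLIES false = false

false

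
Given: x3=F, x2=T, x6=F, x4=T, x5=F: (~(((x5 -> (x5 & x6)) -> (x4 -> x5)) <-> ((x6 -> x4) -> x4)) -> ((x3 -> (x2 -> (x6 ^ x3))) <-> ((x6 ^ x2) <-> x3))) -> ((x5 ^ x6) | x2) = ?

Substituting x3=F, x2=T, x6=F, x4=T, x5=F:
x5 & x6 = F & F = F
x5 -> (x5 & x6) = F -> F = T
x4 -> x5 = T -> F = F
(x5 -> (x5 & x6)) -> (x4 -> x5) = T -> F = F
x6 -> x4 = F -> T = T
(x6 -> x4) -> x4 = T -> T = T
((x5 -> (x5 & x6)) -> (x4 -> x5)) <-> ((x6 -> x4) -> x4) = F <-> T = F
~(((x5 -> (x5 & x6)) -> (x4 -> x5)) <-> ((x6 -> x4) -> x4)) = ~F = T
x6 ^ x3 = F ^ F = F
x2 -> (x6 ^ x3) = T -> F = F
x3 -> (x2 -> (x6 ^ x3)) = F -> F = T
x6 ^ x2 = F ^ T = T
(x6 ^ x2) <-> x3 = T <-> F = F
(x3 -> (x2 -> (x6 ^ x3))) <-> ((x6 ^ x2) <-> x3) = T <-> F = F
~(((x5 -> (x5 & x6)) -> (x4 -> x5)) <-> ((x6 -> x4) -> x4)) -> ((x3 -> (x2 -> (x6 ^ x3))) <-> ((x6 ^ x2) <-> x3)) = T -> F = F
x5 ^ x6 = F ^ F = F
(x5 ^ x6) | x2 = F | T = T
(~(((x5 -> (x5 & x6)) -> (x4 -> x5)) <-> ((x6 -> x4) -> x4)) -> ((x3 -> (x2 -> (x6 ^ x3))) <-> ((x6 ^ x2) <-> x3))) -> ((x5 ^ x6) | x2) = F -> T = T

T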